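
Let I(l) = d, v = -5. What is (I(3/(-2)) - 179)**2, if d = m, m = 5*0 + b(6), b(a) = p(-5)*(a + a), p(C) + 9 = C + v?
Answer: 165649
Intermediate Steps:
p(C) = -14 + C (p(C) = -9 + (C - 5) = -9 + (-5 + C) = -14 + C)
b(a) = -38*a (b(a) = (-14 - 5)*(a + a) = -38*a)
m = -228 (m = 5*0 - 38*6 = 0 - 228 = -228)
d = -228
I(l) = -228
(I(3/(-2)) - 179)**2 = (-228 - 179)**2 = (-407)**2 = 165649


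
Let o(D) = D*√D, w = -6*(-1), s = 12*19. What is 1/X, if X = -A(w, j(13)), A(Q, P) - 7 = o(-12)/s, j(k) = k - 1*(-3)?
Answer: -2527/17701 - 38*I*√3/17701 ≈ -0.14276 - 0.0037183*I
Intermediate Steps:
s = 228
j(k) = 3 + k (j(k) = k + 3 = 3 + k)
w = 6
o(D) = D^(3/2)
A(Q, P) = 7 - 2*I*√3/19 (A(Q, P) = 7 + (-12)^(3/2)/228 = 7 - 24*I*√3*(1/228) = 7 - 2*I*√3/19)
X = -7 + 2*I*√3/19 (X = -(7 - 2*I*√3/19) = -7 + 2*I*√3/19 ≈ -7.0 + 0.18232*I)
1/X = 1/(-7 + 2*I*√3/19)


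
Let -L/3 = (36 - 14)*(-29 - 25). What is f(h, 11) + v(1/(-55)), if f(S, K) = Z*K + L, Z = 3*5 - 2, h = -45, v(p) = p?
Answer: 203884/55 ≈ 3707.0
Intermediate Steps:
Z = 13 (Z = 15 - 2 = 13)
L = 3564 (L = -3*(36 - 14)*(-29 - 25) = -66*(-54) = -3*(-1188) = 3564)
f(S, K) = 3564 + 13*K (f(S, K) = 13*K + 3564 = 3564 + 13*K)
f(h, 11) + v(1/(-55)) = (3564 + 13*11) + 1/(-55) = (3564 + 143) - 1/55 = 3707 - 1/55 = 203884/55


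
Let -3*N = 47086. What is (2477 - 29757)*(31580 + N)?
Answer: -1300001120/3 ≈ -4.3333e+8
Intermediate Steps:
N = -47086/3 (N = -⅓*47086 = -47086/3 ≈ -15695.)
(2477 - 29757)*(31580 + N) = (2477 - 29757)*(31580 - 47086/3) = -27280*47654/3 = -1300001120/3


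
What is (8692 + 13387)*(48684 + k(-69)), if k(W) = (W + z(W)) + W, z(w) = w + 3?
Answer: 1070389920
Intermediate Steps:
z(w) = 3 + w
k(W) = 3 + 3*W (k(W) = (W + (3 + W)) + W = (3 + 2*W) + W = 3 + 3*W)
(8692 + 13387)*(48684 + k(-69)) = (8692 + 13387)*(48684 + (3 + 3*(-69))) = 22079*(48684 + (3 - 207)) = 22079*(48684 - 204) = 22079*48480 = 1070389920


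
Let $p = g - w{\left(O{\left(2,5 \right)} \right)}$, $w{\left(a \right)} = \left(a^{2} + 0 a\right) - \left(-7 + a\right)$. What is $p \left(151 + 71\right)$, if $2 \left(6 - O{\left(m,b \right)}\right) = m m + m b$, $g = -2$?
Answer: $-2442$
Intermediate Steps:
$O{\left(m,b \right)} = 6 - \frac{m^{2}}{2} - \frac{b m}{2}$ ($O{\left(m,b \right)} = 6 - \frac{m m + m b}{2} = 6 - \frac{m^{2} + b m}{2} = 6 - \left(\frac{m^{2}}{2} + \frac{b m}{2}\right) = 6 - \frac{m^{2}}{2} - \frac{b m}{2}$)
$w{\left(a \right)} = 7 + a^{2} - a$ ($w{\left(a \right)} = \left(a^{2} + 0\right) - \left(-7 + a\right) = a^{2} - \left(-7 + a\right) = 7 + a^{2} - a$)
$p = -11$ ($p = -2 - \left(7 + \left(6 - \frac{2^{2}}{2} - \frac{5}{2} \cdot 2\right)^{2} - \left(6 - \frac{2^{2}}{2} - \frac{5}{2} \cdot 2\right)\right) = -2 - \left(7 + \left(6 - 2 - 5\right)^{2} - \left(6 - 2 - 5\right)\right) = -2 - \left(7 + \left(-1\right)^{2} - -1\right) = -2 - \left(7 + 1 + 1\right) = -2 - 9 = -11$)
$p \left(151 + 71\right) = - 11 \left(151 + 71\right) = \left(-11\right) 222 = -2442$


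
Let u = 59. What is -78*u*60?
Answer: -276120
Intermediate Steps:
-78*u*60 = -78*59*60 = -4602*60 = -276120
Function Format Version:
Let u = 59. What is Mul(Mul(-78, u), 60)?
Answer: -276120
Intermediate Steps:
Mul(Mul(-78, u), 60) = Mul(Mul(-78, 59), 60) = Mul(-4602, 60) = -276120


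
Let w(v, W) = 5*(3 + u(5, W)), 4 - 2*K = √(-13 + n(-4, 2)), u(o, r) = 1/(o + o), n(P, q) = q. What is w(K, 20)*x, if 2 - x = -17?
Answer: 589/2 ≈ 294.50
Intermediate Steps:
x = 19 (x = 2 - 1*(-17) = 2 + 17 = 19)
u(o, r) = 1/(2*o)
K = 2 - I*√11/2 (K = 2 - √(-13 + 2)/2 = 2 - I*√11/2 ≈ 2.0 - 1.6583*I)
w(v, W) = 31/2 (w(v, W) = 5*(3 + (½)/5) = 5*(3 + (½)*(⅕)) = 5*(3 + ⅒) = 5*(31/10) = 31/2)
w(K, 20)*x = (31/2)*19 = 589/2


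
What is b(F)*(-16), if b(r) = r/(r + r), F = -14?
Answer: -8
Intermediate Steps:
b(r) = ½ (b(r) = r/((2*r)) = r*(1/(2*r)) = ½)
b(F)*(-16) = (½)*(-16) = -8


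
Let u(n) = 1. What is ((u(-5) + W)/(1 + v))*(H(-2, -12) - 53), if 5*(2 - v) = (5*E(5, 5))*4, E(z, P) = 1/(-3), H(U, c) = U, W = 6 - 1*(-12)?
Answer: -3135/13 ≈ -241.15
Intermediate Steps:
W = 18 (W = 6 + 12 = 18)
E(z, P) = -⅓
v = 10/3 (v = 2 - 5*(-⅓)*4/5 = 2 - (-1)*4/3 = 2 - ⅕*(-20/3) = 2 + 4/3 = 10/3 ≈ 3.3333)
((u(-5) + W)/(1 + v))*(H(-2, -12) - 53) = ((1 + 18)/(1 + 10/3))*(-2 - 53) = (19/(13/3))*(-55) = (19*(3/13))*(-55) = (57/13)*(-55) = -3135/13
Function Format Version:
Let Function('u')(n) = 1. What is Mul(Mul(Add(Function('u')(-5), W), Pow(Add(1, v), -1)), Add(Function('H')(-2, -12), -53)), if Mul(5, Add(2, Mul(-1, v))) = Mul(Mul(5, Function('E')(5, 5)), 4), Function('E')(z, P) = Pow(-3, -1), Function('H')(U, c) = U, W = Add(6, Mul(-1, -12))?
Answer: Rational(-3135, 13) ≈ -241.15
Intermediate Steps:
W = 18 (W = Add(6, 12) = 18)
Function('E')(z, P) = Rational(-1, 3)
v = Rational(10, 3) (v = Add(2, Mul(Rational(-1, 5), Mul(Mul(5, Rational(-1, 3)), 4))) = Add(2, Mul(Rational(-1, 5), Mul(Rational(-5, 3), 4))) = Add(2, Mul(Rational(-1, 5), Rational(-20, 3))) = Add(2, Rational(4, 3)) = Rational(10, 3) ≈ 3.3333)
Mul(Mul(Add(Function('u')(-5), W), Pow(Add(1, v), -1)), Add(Function('H')(-2, -12), -53)) = Mul(Mul(Add(1, 18), Pow(Add(1, Rational(10, 3)), -1)), Add(-2, -53)) = Mul(Mul(19, Pow(Rational(13, 3), -1)), -55) = Mul(Mul(19, Rational(3, 13)), -55) = Mul(Rational(57, 13), -55) = Rational(-3135, 13)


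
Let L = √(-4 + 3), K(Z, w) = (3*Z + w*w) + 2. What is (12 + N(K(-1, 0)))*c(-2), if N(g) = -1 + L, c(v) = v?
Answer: -22 - 2*I ≈ -22.0 - 2.0*I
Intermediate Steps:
K(Z, w) = 2 + w² + 3*Z (K(Z, w) = (3*Z + w²) + 2 = (w² + 3*Z) + 2 = 2 + w² + 3*Z)
L = I (L = √(-1) = I ≈ 1.0*I)
N(g) = -1 + I
(12 + N(K(-1, 0)))*c(-2) = (12 + (-1 + I))*(-2) = (11 + I)*(-2) = -22 - 2*I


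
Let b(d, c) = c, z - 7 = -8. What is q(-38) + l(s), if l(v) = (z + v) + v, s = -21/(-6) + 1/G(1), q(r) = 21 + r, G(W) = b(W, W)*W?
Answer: -9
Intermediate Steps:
z = -1 (z = 7 - 8 = -1)
G(W) = W² (G(W) = W*W = W²)
s = 9/2 (s = -21/(-6) + 1/1² = -21*(-⅙) + 1/1 = 7/2 + 1*1 = 7/2 + 1 = 9/2 ≈ 4.5000)
l(v) = -1 + 2*v (l(v) = (-1 + v) + v = -1 + 2*v)
q(-38) + l(s) = (21 - 38) + (-1 + 2*(9/2)) = -17 + (-1 + 9) = -17 + 8 = -9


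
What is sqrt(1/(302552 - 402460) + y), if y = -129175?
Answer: I*sqrt(322343568359277)/49954 ≈ 359.41*I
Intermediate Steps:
sqrt(1/(302552 - 402460) + y) = sqrt(1/(302552 - 402460) - 129175) = sqrt(1/(-99908) - 129175) = sqrt(-1/99908 - 129175) = sqrt(-12905615901/99908) = I*sqrt(322343568359277)/49954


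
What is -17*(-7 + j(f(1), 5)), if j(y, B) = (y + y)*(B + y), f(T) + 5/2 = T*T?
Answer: 595/2 ≈ 297.50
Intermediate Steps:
f(T) = -5/2 + T² (f(T) = -5/2 + T*T = -5/2 + T²)
j(y, B) = 2*y*(B + y) (j(y, B) = (2*y)*(B + y) = 2*y*(B + y))
-17*(-7 + j(f(1), 5)) = -17*(-7 + 2*(-5/2 + 1²)*(5 + (-5/2 + 1²))) = -17*(-7 + 2*(-5/2 + 1)*(5 + (-5/2 + 1))) = -17*(-7 + 2*(-3/2)*(5 - 3/2)) = -17*(-7 + 2*(-3/2)*(7/2)) = -17*(-7 - 21/2) = -17*(-35/2) = 595/2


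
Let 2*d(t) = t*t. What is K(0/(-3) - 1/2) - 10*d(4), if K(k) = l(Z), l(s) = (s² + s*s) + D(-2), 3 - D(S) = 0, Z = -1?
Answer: -75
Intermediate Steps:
D(S) = 3 (D(S) = 3 - 1*0 = 3 + 0 = 3)
l(s) = 3 + 2*s² (l(s) = (s² + s*s) + 3 = (s² + s²) + 3 = 2*s² + 3 = 3 + 2*s²)
K(k) = 5 (K(k) = 3 + 2*(-1)² = 3 + 2*1 = 3 + 2 = 5)
d(t) = t²/2 (d(t) = (t*t)/2 = t²/2)
K(0/(-3) - 1/2) - 10*d(4) = 5 - 5*4² = 5 - 5*16 = 5 - 10*8 = 5 - 80 = -75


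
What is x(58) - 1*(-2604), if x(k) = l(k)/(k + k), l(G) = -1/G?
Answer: 17519711/6728 ≈ 2604.0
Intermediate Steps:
x(k) = -1/(2*k²) (x(k) = (-1/k)/(k + k) = (-1/k)/((2*k)) = (-1/k)*(1/(2*k)) = -1/(2*k²))
x(58) - 1*(-2604) = -½/58² - 1*(-2604) = -½*1/3364 + 2604 = -1/6728 + 2604 = 17519711/6728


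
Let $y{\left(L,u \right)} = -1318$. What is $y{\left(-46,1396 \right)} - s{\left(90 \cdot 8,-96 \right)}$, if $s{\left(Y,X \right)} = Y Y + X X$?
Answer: $-528934$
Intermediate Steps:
$s{\left(Y,X \right)} = X^{2} + Y^{2}$ ($s{\left(Y,X \right)} = Y^{2} + X^{2} = X^{2} + Y^{2}$)
$y{\left(-46,1396 \right)} - s{\left(90 \cdot 8,-96 \right)} = -1318 - \left(\left(-96\right)^{2} + \left(90 \cdot 8\right)^{2}\right) = -1318 - \left(9216 + 720^{2}\right) = -1318 - \left(9216 + 518400\right) = -1318 - 527616 = -528934$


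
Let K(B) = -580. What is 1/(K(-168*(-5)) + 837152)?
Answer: 1/836572 ≈ 1.1954e-6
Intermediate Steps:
1/(K(-168*(-5)) + 837152) = 1/(-580 + 837152) = 1/836572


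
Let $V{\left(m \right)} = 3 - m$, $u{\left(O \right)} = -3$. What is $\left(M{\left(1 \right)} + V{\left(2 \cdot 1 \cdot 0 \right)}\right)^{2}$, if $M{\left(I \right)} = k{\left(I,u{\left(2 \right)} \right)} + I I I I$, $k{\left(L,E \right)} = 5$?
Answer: $81$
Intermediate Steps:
$M{\left(I \right)} = 5 + I^{4}$ ($M{\left(I \right)} = 5 + I I I I = 5 + I I^{2} I = 5 + I I^{3} = 5 + I^{4}$)
$\left(M{\left(1 \right)} + V{\left(2 \cdot 1 \cdot 0 \right)}\right)^{2} = \left(\left(5 + 1^{4}\right) + \left(3 - 2 \cdot 1 \cdot 0\right)\right)^{2} = \left(\left(5 + 1\right) + \left(3 - 2 \cdot 0\right)\right)^{2} = \left(6 + \left(3 - 0\right)\right)^{2} = \left(6 + \left(3 + 0\right)\right)^{2} = \left(6 + 3\right)^{2} = 9^{2} = 81$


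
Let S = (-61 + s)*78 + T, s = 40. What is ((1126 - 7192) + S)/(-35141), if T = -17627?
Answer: 25331/35141 ≈ 0.72084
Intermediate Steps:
S = -19265 (S = (-61 + 40)*78 - 17627 = -21*78 - 17627 = -1638 - 17627 = -19265)
((1126 - 7192) + S)/(-35141) = ((1126 - 7192) - 19265)/(-35141) = (-6066 - 19265)*(-1/35141) = -25331*(-1/35141) = 25331/35141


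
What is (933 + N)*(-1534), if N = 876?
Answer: -2775006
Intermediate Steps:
(933 + N)*(-1534) = (933 + 876)*(-1534) = 1809*(-1534) = -2775006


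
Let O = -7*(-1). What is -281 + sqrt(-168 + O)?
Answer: -281 + I*sqrt(161) ≈ -281.0 + 12.689*I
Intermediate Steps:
O = 7
-281 + sqrt(-168 + O) = -281 + sqrt(-168 + 7) = -281 + sqrt(-161) = -281 + I*sqrt(161)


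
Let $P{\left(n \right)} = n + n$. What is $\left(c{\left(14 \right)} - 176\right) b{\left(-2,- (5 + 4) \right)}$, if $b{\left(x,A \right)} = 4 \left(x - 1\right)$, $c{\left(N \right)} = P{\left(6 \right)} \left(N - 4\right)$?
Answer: $672$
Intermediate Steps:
$P{\left(n \right)} = 2 n$
$c{\left(N \right)} = -48 + 12 N$ ($c{\left(N \right)} = 2 \cdot 6 \left(N - 4\right) = 12 \left(-4 + N\right) = -48 + 12 N$)
$b{\left(x,A \right)} = -4 + 4 x$ ($b{\left(x,A \right)} = 4 \left(-1 + x\right) = -4 + 4 x$)
$\left(c{\left(14 \right)} - 176\right) b{\left(-2,- (5 + 4) \right)} = \left(\left(-48 + 12 \cdot 14\right) - 176\right) \left(-4 + 4 \left(-2\right)\right) = \left(\left(-48 + 168\right) - 176\right) \left(-4 - 8\right) = \left(120 - 176\right) \left(-12\right) = \left(-56\right) \left(-12\right) = 672$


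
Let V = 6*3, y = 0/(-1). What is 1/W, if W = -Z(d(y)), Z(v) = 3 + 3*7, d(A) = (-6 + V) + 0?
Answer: -1/24 ≈ -0.041667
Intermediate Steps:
y = 0 (y = 0*(-1) = 0)
V = 18
d(A) = 12 (d(A) = (-6 + 18) + 0 = 12 + 0 = 12)
Z(v) = 24 (Z(v) = 3 + 21 = 24)
W = -24 (W = -1*24 = -24)
1/W = 1/(-24) = -1/24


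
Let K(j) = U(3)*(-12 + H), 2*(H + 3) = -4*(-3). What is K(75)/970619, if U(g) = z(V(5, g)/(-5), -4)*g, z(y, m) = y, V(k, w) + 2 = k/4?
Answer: -81/19412380 ≈ -4.1726e-6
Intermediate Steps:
V(k, w) = -2 + k/4
U(g) = 3*g/20 (U(g) = ((-2 + (¼)*5)/(-5))*g = ((-2 + 5/4)*(-⅕))*g = (-¾*(-⅕))*g = 3*g/20)
H = 3 (H = -3 + (-4*(-3))/2 = -3 + (½)*12 = -3 + 6 = 3)
K(j) = -81/20 (K(j) = ((3/20)*3)*(-12 + 3) = (9/20)*(-9) = -81/20)
K(75)/970619 = -81/20/970619 = -81/20*1/970619 = -81/19412380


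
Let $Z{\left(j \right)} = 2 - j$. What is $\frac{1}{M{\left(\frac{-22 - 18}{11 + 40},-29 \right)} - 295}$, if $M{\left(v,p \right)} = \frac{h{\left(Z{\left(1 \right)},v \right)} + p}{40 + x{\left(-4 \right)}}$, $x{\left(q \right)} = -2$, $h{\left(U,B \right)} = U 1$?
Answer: $- \frac{19}{5619} \approx -0.0033814$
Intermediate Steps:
$h{\left(U,B \right)} = U$
$M{\left(v,p \right)} = \frac{1}{38} + \frac{p}{38}$ ($M{\left(v,p \right)} = \frac{\left(2 - 1\right) + p}{40 - 2} = \frac{\left(2 - 1\right) + p}{38} = \left(1 + p\right) \frac{1}{38} = \frac{1}{38} + \frac{p}{38}$)
$\frac{1}{M{\left(\frac{-22 - 18}{11 + 40},-29 \right)} - 295} = \frac{1}{\left(\frac{1}{38} + \frac{1}{38} \left(-29\right)\right) - 295} = \frac{1}{\left(\frac{1}{38} - \frac{29}{38}\right) - 295} = \frac{1}{- \frac{14}{19} - 295} = \frac{1}{- \frac{5619}{19}} = - \frac{19}{5619}$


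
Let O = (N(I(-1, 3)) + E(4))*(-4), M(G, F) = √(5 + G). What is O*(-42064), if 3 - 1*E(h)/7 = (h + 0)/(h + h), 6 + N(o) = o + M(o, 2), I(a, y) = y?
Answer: 2439712 + 336512*√2 ≈ 2.9156e+6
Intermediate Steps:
N(o) = -6 + o + √(5 + o) (N(o) = -6 + (o + √(5 + o)) = -6 + o + √(5 + o))
E(h) = 35/2 (E(h) = 21 - 7*(h + 0)/(h + h) = 21 - 7*h/(2*h) = 21 - 7*h*1/(2*h) = 21 - 7*½ = 21 - 7/2 = 35/2)
O = -58 - 8*√2 (O = ((-6 + 3 + √(5 + 3)) + 35/2)*(-4) = ((-6 + 3 + √8) + 35/2)*(-4) = ((-6 + 3 + 2*√2) + 35/2)*(-4) = ((-3 + 2*√2) + 35/2)*(-4) = (29/2 + 2*√2)*(-4) = -58 - 8*√2 ≈ -69.314)
O*(-42064) = (-58 - 8*√2)*(-42064) = 2439712 + 336512*√2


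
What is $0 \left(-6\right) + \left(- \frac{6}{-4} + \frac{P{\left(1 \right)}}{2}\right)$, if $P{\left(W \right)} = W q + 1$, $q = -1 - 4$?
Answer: $- \frac{1}{2} \approx -0.5$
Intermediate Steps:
$q = -5$ ($q = -1 - 4 = -5$)
$P{\left(W \right)} = 1 - 5 W$ ($P{\left(W \right)} = W \left(-5\right) + 1 = - 5 W + 1 = 1 - 5 W$)
$0 \left(-6\right) + \left(- \frac{6}{-4} + \frac{P{\left(1 \right)}}{2}\right) = 0 \left(-6\right) + \left(- \frac{6}{-4} + \frac{1 - 5}{2}\right) = 0 + \left(\left(-6\right) \left(- \frac{1}{4}\right) + \left(1 - 5\right) \frac{1}{2}\right) = 0 + \left(\frac{3}{2} - 2\right) = 0 - \frac{1}{2} = - \frac{1}{2}$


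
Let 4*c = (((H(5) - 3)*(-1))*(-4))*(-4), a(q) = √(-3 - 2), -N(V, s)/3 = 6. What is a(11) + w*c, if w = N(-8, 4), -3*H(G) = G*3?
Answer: -576 + I*√5 ≈ -576.0 + 2.2361*I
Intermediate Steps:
N(V, s) = -18 (N(V, s) = -3*6 = -18)
H(G) = -G (H(G) = -G*3/3 = -G)
a(q) = I*√5 (a(q) = √(-5) = I*√5)
w = -18
c = 32 (c = ((((-1*5 - 3)*(-1))*(-4))*(-4))/4 = ((((-5 - 3)*(-1))*(-4))*(-4))/4 = ((-8*(-1)*(-4))*(-4))/4 = ((8*(-4))*(-4))/4 = (-32*(-4))/4 = (¼)*128 = 32)
a(11) + w*c = I*√5 - 18*32 = I*√5 - 576 = -576 + I*√5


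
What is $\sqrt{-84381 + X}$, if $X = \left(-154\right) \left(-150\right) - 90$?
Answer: $3 i \sqrt{6819} \approx 247.73 i$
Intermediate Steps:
$X = 23010$ ($X = 23100 - 90 = 23010$)
$\sqrt{-84381 + X} = \sqrt{-84381 + 23010} = \sqrt{-61371} = 3 i \sqrt{6819}$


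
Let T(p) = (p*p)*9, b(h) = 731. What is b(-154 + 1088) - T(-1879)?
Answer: -31775038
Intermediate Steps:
T(p) = 9*p**2 (T(p) = p**2*9 = 9*p**2)
b(-154 + 1088) - T(-1879) = 731 - 9*(-1879)**2 = 731 - 9*3530641 = 731 - 1*31775769 = 731 - 31775769 = -31775038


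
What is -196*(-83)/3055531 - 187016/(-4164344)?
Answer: 79897341711/1590535273333 ≈ 0.050233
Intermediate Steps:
-196*(-83)/3055531 - 187016/(-4164344) = 16268*(1/3055531) - 187016*(-1/4164344) = 16268/3055531 + 23377/520543 = 79897341711/1590535273333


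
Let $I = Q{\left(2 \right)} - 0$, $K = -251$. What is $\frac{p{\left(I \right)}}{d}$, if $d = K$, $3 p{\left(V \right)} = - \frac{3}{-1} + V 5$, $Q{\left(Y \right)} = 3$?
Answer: $- \frac{6}{251} \approx -0.023904$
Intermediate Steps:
$I = 3$ ($I = 3 - 0 = 3 + 0 = 3$)
$p{\left(V \right)} = 1 + \frac{5 V}{3}$ ($p{\left(V \right)} = \frac{- \frac{3}{-1} + V 5}{3} = \frac{\left(-3\right) \left(-1\right) + 5 V}{3} = \frac{3 + 5 V}{3} = 1 + \frac{5 V}{3}$)
$d = -251$
$\frac{p{\left(I \right)}}{d} = \frac{1 + \frac{5}{3} \cdot 3}{-251} = \left(1 + 5\right) \left(- \frac{1}{251}\right) = 6 \left(- \frac{1}{251}\right) = - \frac{6}{251}$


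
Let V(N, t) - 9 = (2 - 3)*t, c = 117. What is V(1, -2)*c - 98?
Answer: 1189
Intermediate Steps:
V(N, t) = 9 - t (V(N, t) = 9 + (2 - 3)*t = 9 - t)
V(1, -2)*c - 98 = (9 - 1*(-2))*117 - 98 = (9 + 2)*117 - 98 = 11*117 - 98 = 1287 - 98 = 1189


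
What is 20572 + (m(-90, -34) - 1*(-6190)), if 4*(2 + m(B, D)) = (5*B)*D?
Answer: 30585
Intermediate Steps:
m(B, D) = -2 + 5*B*D/4 (m(B, D) = -2 + ((5*B)*D)/4 = -2 + (5*B*D)/4 = -2 + 5*B*D/4)
20572 + (m(-90, -34) - 1*(-6190)) = 20572 + ((-2 + (5/4)*(-90)*(-34)) - 1*(-6190)) = 20572 + ((-2 + 3825) + 6190) = 20572 + (3823 + 6190) = 20572 + 10013 = 30585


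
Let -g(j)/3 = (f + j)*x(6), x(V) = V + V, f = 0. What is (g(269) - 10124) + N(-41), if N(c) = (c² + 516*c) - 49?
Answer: -39332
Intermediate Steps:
x(V) = 2*V
N(c) = -49 + c² + 516*c
g(j) = -36*j (g(j) = -3*(0 + j)*2*6 = -3*j*12 = -36*j)
(g(269) - 10124) + N(-41) = (-36*269 - 10124) + (-49 + (-41)² + 516*(-41)) = (-9684 - 10124) + (-49 + 1681 - 21156) = -19808 - 19524 = -39332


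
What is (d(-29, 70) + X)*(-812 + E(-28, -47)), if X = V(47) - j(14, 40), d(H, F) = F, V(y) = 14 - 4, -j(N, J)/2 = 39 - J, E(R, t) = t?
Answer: -67002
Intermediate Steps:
j(N, J) = -78 + 2*J (j(N, J) = -2*(39 - J) = -78 + 2*J)
V(y) = 10
X = 8 (X = 10 - (-78 + 2*40) = 10 - (-78 + 80) = 10 - 1*2 = 10 - 2 = 8)
(d(-29, 70) + X)*(-812 + E(-28, -47)) = (70 + 8)*(-812 - 47) = 78*(-859) = -67002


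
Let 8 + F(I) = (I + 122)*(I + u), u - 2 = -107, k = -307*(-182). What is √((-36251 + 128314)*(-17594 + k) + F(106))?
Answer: 2*√881042965 ≈ 59365.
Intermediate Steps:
k = 55874
u = -105 (u = 2 - 107 = -105)
F(I) = -8 + (-105 + I)*(122 + I) (F(I) = -8 + (I + 122)*(I - 105) = -8 + (122 + I)*(-105 + I) = -8 + (-105 + I)*(122 + I))
√((-36251 + 128314)*(-17594 + k) + F(106)) = √((-36251 + 128314)*(-17594 + 55874) + (-12818 + 106² + 17*106)) = √(92063*38280 + (-12818 + 11236 + 1802)) = √(3524171640 + 220) = √3524171860 = 2*√881042965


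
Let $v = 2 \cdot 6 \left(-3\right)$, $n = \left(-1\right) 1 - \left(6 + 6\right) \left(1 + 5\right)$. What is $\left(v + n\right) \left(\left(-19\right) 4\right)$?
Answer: $8284$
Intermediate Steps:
$n = -73$ ($n = -1 - 12 \cdot 6 = -1 - 72 = -73$)
$v = -36$ ($v = 12 \left(-3\right) = -36$)
$\left(v + n\right) \left(\left(-19\right) 4\right) = \left(-36 - 73\right) \left(\left(-19\right) 4\right) = \left(-109\right) \left(-76\right) = 8284$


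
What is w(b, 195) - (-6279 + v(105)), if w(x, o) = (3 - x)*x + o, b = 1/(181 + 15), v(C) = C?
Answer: 244672091/38416 ≈ 6369.0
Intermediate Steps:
b = 1/196 ≈ 0.0051020
w(x, o) = o + x*(3 - x) (w(x, o) = x*(3 - x) + o = o + x*(3 - x))
w(b, 195) - (-6279 + v(105)) = (195 - (1/196)² + 3*(1/196)) - (-6279 + 105) = (195 - 1*1/38416 + 3/196) - 1*(-6174) = (195 - 1/38416 + 3/196) + 6174 = 7491707/38416 + 6174 = 244672091/38416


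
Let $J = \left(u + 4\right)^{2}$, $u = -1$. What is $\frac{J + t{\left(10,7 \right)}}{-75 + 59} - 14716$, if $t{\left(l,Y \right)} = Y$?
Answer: $-14717$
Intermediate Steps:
$J = 9$ ($J = \left(-1 + 4\right)^{2} = 3^{2} = 9$)
$\frac{J + t{\left(10,7 \right)}}{-75 + 59} - 14716 = \frac{9 + 7}{-75 + 59} - 14716 = \frac{1}{-16} \cdot 16 - 14716 = \left(- \frac{1}{16}\right) 16 - 14716 = -1 - 14716 = -14717$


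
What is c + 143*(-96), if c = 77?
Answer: -13651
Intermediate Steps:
c + 143*(-96) = 77 + 143*(-96) = 77 - 13728 = -13651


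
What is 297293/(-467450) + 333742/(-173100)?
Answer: -1037345581/404577975 ≈ -2.5640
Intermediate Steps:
297293/(-467450) + 333742/(-173100) = 297293*(-1/467450) + 333742*(-1/173100) = -297293/467450 - 166871/86550 = -1037345581/404577975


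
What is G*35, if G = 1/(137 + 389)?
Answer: 35/526 ≈ 0.066540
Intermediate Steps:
G = 1/526 ≈ 0.0019011
G*35 = (1/526)*35 = 35/526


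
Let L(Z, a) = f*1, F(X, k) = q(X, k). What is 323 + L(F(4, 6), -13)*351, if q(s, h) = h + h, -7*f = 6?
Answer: 155/7 ≈ 22.143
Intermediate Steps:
f = -6/7 (f = -⅐*6 = -6/7 ≈ -0.85714)
q(s, h) = 2*h
F(X, k) = 2*k
L(Z, a) = -6/7 (L(Z, a) = -6/7*1 = -6/7)
323 + L(F(4, 6), -13)*351 = 323 - 6/7*351 = 323 - 2106/7 = 155/7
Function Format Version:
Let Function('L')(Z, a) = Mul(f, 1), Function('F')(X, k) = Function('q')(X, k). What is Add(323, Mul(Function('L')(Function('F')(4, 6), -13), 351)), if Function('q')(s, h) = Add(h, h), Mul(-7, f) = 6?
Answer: Rational(155, 7) ≈ 22.143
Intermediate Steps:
f = Rational(-6, 7) (f = Mul(Rational(-1, 7), 6) = Rational(-6, 7) ≈ -0.85714)
Function('q')(s, h) = Mul(2, h)
Function('F')(X, k) = Mul(2, k)
Function('L')(Z, a) = Rational(-6, 7) (Function('L')(Z, a) = Mul(Rational(-6, 7), 1) = Rational(-6, 7))
Add(323, Mul(Function('L')(Function('F')(4, 6), -13), 351)) = Add(323, Mul(Rational(-6, 7), 351)) = Add(323, Rational(-2106, 7)) = Rational(155, 7)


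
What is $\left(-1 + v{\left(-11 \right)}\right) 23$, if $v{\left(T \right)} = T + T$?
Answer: $-529$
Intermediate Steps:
$v{\left(T \right)} = 2 T$
$\left(-1 + v{\left(-11 \right)}\right) 23 = \left(-1 + 2 \left(-11\right)\right) 23 = \left(-1 - 22\right) 23 = \left(-23\right) 23 = -529$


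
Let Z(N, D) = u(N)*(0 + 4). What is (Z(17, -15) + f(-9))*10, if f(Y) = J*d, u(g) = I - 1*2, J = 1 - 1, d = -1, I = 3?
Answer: 40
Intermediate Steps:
J = 0
u(g) = 1 (u(g) = 3 - 1*2 = 3 - 2 = 1)
f(Y) = 0 (f(Y) = 0*(-1) = 0)
Z(N, D) = 4 (Z(N, D) = 1*(0 + 4) = 1*4 = 4)
(Z(17, -15) + f(-9))*10 = (4 + 0)*10 = 4*10 = 40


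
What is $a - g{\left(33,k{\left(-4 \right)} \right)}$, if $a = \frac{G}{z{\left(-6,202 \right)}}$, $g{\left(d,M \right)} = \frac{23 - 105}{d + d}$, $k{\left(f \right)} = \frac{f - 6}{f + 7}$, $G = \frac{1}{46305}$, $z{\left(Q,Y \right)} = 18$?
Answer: $\frac{11391041}{9168390} \approx 1.2424$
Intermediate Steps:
$G = \frac{1}{46305} \approx 2.1596 \cdot 10^{-5}$
$k{\left(f \right)} = \frac{-6 + f}{7 + f}$
$g{\left(d,M \right)} = - \frac{41}{d}$ ($g{\left(d,M \right)} = - \frac{82}{2 d} = - 82 \frac{1}{2 d} = - \frac{41}{d}$)
$a = \frac{1}{833490}$ ($a = \frac{1}{46305 \cdot 18} = \frac{1}{46305} \cdot \frac{1}{18} = \frac{1}{833490} \approx 1.1998 \cdot 10^{-6}$)
$a - g{\left(33,k{\left(-4 \right)} \right)} = \frac{1}{833490} - - \frac{41}{33} = \frac{1}{833490} + \frac{41}{33} = \frac{11391041}{9168390}$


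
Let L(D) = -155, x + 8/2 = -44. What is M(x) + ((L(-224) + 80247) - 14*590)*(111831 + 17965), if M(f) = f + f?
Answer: 9323506176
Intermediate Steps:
x = -48 (x = -4 - 44 = -48)
M(f) = 2*f
M(x) + ((L(-224) + 80247) - 14*590)*(111831 + 17965) = 2*(-48) + ((-155 + 80247) - 14*590)*(111831 + 17965) = -96 + (80092 - 8260)*129796 = -96 + 71832*129796 = -96 + 9323506272 = 9323506176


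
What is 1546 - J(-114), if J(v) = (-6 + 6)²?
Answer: 1546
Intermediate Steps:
J(v) = 0 (J(v) = 0² = 0)
1546 - J(-114) = 1546 - 1*0 = 1546 + 0 = 1546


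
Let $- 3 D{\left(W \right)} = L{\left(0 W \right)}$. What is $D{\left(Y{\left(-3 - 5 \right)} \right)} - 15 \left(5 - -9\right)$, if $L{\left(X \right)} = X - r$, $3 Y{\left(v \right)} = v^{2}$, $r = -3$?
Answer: $-211$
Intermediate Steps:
$Y{\left(v \right)} = \frac{v^{2}}{3}$
$L{\left(X \right)} = 3 + X$ ($L{\left(X \right)} = X - -3 = X + 3 = 3 + X$)
$D{\left(W \right)} = -1$ ($D{\left(W \right)} = - \frac{3 + 0 W}{3} = - \frac{3 + 0}{3} = \left(- \frac{1}{3}\right) 3 = -1$)
$D{\left(Y{\left(-3 - 5 \right)} \right)} - 15 \left(5 - -9\right) = -1 - 15 \left(5 - -9\right) = -1 - 15 \left(5 + 9\right) = -1 - 210 = -211$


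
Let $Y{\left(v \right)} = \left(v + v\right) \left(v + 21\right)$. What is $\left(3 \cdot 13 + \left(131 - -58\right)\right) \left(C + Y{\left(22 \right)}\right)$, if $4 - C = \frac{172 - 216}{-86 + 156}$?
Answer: $\frac{15135096}{35} \approx 4.3243 \cdot 10^{5}$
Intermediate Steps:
$C = \frac{162}{35}$ ($C = 4 - \frac{172 - 216}{-86 + 156} = 4 - - \frac{44}{70} = 4 - \left(-44\right) \frac{1}{70} = 4 - - \frac{22}{35} = 4 + \frac{22}{35} = \frac{162}{35} \approx 4.6286$)
$Y{\left(v \right)} = 2 v \left(21 + v\right)$
$\left(3 \cdot 13 + \left(131 - -58\right)\right) \left(C + Y{\left(22 \right)}\right) = \left(3 \cdot 13 + \left(131 - -58\right)\right) \left(\frac{162}{35} + 2 \cdot 22 \left(21 + 22\right)\right) = \left(39 + \left(131 + 58\right)\right) \left(\frac{162}{35} + 2 \cdot 22 \cdot 43\right) = \left(39 + 189\right) \left(\frac{162}{35} + 1892\right) = 228 \cdot \frac{66382}{35} = \frac{15135096}{35}$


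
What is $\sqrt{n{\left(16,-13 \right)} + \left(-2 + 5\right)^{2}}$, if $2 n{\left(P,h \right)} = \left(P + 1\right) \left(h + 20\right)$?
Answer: $\frac{\sqrt{274}}{2} \approx 8.2765$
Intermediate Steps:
$n{\left(P,h \right)} = \frac{\left(1 + P\right) \left(20 + h\right)}{2}$ ($n{\left(P,h \right)} = \frac{\left(P + 1\right) \left(h + 20\right)}{2} = \frac{\left(1 + P\right) \left(20 + h\right)}{2}$)
$\sqrt{n{\left(16,-13 \right)} + \left(-2 + 5\right)^{2}} = \sqrt{\left(10 + \frac{1}{2} \left(-13\right) + 10 \cdot 16 + \frac{1}{2} \cdot 16 \left(-13\right)\right) + \left(-2 + 5\right)^{2}} = \sqrt{\left(10 - \frac{13}{2} + 160 - 104\right) + 3^{2}} = \sqrt{\frac{119}{2} + 9} = \sqrt{\frac{137}{2}} = \frac{\sqrt{274}}{2}$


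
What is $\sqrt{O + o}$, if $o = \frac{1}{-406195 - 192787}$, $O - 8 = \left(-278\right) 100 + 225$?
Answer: $\frac{i \sqrt{9890472721742690}}{598982} \approx 166.03 i$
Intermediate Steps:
$O = -27567$ ($O = 8 + \left(\left(-278\right) 100 + 225\right) = 8 + \left(-27800 + 225\right) = 8 - 27575 = -27567$)
$o = - \frac{1}{598982}$ ($o = \frac{1}{-598982} = - \frac{1}{598982} \approx -1.6695 \cdot 10^{-6}$)
$\sqrt{O + o} = \sqrt{-27567 - \frac{1}{598982}} = \sqrt{- \frac{16512136795}{598982}} = \frac{i \sqrt{9890472721742690}}{598982}$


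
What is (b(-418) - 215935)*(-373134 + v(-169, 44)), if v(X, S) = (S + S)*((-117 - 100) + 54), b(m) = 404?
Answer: 83513520818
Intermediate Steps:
v(X, S) = -326*S (v(X, S) = (2*S)*(-217 + 54) = (2*S)*(-163) = -326*S)
(b(-418) - 215935)*(-373134 + v(-169, 44)) = (404 - 215935)*(-373134 - 326*44) = -215531*(-373134 - 14344) = -215531*(-387478) = 83513520818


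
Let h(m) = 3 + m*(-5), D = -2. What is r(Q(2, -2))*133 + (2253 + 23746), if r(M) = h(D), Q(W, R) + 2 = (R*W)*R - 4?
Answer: 27728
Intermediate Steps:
h(m) = 3 - 5*m
Q(W, R) = -6 + W*R² (Q(W, R) = -2 + ((R*W)*R - 4) = -2 + (W*R² - 4) = -2 + (-4 + W*R²) = -6 + W*R²)
r(M) = 13 (r(M) = 3 - 5*(-2) = 3 + 10 = 13)
r(Q(2, -2))*133 + (2253 + 23746) = 13*133 + (2253 + 23746) = 1729 + 25999 = 27728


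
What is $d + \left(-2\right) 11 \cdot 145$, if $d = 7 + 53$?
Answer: $-3130$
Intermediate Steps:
$d = 60$
$d + \left(-2\right) 11 \cdot 145 = 60 + \left(-2\right) 11 \cdot 145 = 60 - 3190 = -3130$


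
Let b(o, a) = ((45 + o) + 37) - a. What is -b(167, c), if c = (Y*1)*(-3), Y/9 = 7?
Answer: -438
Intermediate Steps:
Y = 63 (Y = 9*7 = 63)
c = -189 (c = (63*1)*(-3) = 63*(-3) = -189)
b(o, a) = 82 + o - a (b(o, a) = (82 + o) - a = 82 + o - a)
-b(167, c) = -(82 + 167 - 1*(-189)) = -(82 + 167 + 189) = -1*438 = -438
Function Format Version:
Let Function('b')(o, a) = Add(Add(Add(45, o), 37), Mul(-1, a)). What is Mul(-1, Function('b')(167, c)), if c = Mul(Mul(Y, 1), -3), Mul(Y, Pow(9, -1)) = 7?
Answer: -438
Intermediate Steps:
Y = 63 (Y = Mul(9, 7) = 63)
c = -189 (c = Mul(Mul(63, 1), -3) = Mul(63, -3) = -189)
Function('b')(o, a) = Add(82, o, Mul(-1, a)) (Function('b')(o, a) = Add(Add(82, o), Mul(-1, a)) = Add(82, o, Mul(-1, a)))
Mul(-1, Function('b')(167, c)) = Mul(-1, Add(82, 167, Mul(-1, -189))) = Mul(-1, Add(82, 167, 189)) = Mul(-1, 438) = -438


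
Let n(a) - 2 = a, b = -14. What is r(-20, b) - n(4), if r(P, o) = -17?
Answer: -23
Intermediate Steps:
n(a) = 2 + a
r(-20, b) - n(4) = -17 - (2 + 4) = -17 - 1*6 = -17 - 6 = -23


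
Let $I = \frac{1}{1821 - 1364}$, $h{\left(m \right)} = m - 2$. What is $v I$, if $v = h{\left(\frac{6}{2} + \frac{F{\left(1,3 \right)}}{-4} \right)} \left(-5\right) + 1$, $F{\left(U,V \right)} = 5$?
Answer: $\frac{9}{1828} \approx 0.0049234$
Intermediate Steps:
$h{\left(m \right)} = -2 + m$
$v = \frac{9}{4}$ ($v = \left(-2 + \left(\frac{6}{2} + \frac{5}{-4}\right)\right) \left(-5\right) + 1 = \left(-2 + \left(6 \cdot \frac{1}{2} + 5 \left(- \frac{1}{4}\right)\right)\right) \left(-5\right) + 1 = \left(-2 + \left(3 - \frac{5}{4}\right)\right) \left(-5\right) + 1 = \left(-2 + \frac{7}{4}\right) \left(-5\right) + 1 = \left(- \frac{1}{4}\right) \left(-5\right) + 1 = \frac{5}{4} + 1 = \frac{9}{4} \approx 2.25$)
$I = \frac{1}{457}$ ($I = \frac{1}{1821 - 1364} = \frac{1}{457} \approx 0.0021882$)
$v I = \frac{9}{4} \cdot \frac{1}{457} = \frac{9}{1828}$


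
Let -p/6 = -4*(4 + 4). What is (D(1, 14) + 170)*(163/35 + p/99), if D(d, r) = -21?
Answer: 1135231/1155 ≈ 982.88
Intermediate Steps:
p = 192 (p = -(-24)*(4 + 4) = -(-24)*8 = -6*(-32) = 192)
(D(1, 14) + 170)*(163/35 + p/99) = (-21 + 170)*(163/35 + 192/99) = 149*(163*(1/35) + 192*(1/99)) = 149*(163/35 + 64/33) = 149*(7619/1155) = 1135231/1155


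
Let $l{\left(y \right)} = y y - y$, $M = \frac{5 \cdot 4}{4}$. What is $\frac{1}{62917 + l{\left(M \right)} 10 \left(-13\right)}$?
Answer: $\frac{1}{60317} \approx 1.6579 \cdot 10^{-5}$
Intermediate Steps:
$M = 5$ ($M = 20 \cdot \frac{1}{4} = 5$)
$l{\left(y \right)} = y^{2} - y$
$\frac{1}{62917 + l{\left(M \right)} 10 \left(-13\right)} = \frac{1}{62917 + 5 \left(-1 + 5\right) 10 \left(-13\right)} = \frac{1}{62917 + 5 \cdot 4 \cdot 10 \left(-13\right)} = \frac{1}{62917 + 20 \cdot 10 \left(-13\right)} = \frac{1}{62917 + 200 \left(-13\right)} = \frac{1}{62917 - 2600} = \frac{1}{60317}$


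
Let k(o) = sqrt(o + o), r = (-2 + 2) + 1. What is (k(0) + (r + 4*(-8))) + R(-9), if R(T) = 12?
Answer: -19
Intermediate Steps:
r = 1 (r = 0 + 1 = 1)
k(o) = sqrt(2)*sqrt(o) (k(o) = sqrt(2*o) = sqrt(2)*sqrt(o))
(k(0) + (r + 4*(-8))) + R(-9) = (sqrt(2)*sqrt(0) + (1 + 4*(-8))) + 12 = (sqrt(2)*0 + (1 - 32)) + 12 = (0 - 31) + 12 = -31 + 12 = -19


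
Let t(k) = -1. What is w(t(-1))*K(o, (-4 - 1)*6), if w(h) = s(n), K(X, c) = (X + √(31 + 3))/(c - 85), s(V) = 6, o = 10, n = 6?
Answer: -12/23 - 6*√34/115 ≈ -0.82596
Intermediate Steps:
K(X, c) = (X + √34)/(-85 + c)
w(h) = 6
w(t(-1))*K(o, (-4 - 1)*6) = 6*((10 + √34)/(-85 + (-4 - 1)*6)) = 6*((10 + √34)/(-85 - 5*6)) = 6*((10 + √34)/(-85 - 30)) = 6*((10 + √34)/(-115)) = 6*(-(10 + √34)/115) = 6*(-2/23 - √34/115) = -12/23 - 6*√34/115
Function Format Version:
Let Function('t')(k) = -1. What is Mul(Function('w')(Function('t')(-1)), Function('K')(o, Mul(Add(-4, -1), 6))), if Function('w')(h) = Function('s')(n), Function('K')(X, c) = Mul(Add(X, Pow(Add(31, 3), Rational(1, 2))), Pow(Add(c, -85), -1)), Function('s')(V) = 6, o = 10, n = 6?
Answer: Add(Rational(-12, 23), Mul(Rational(-6, 115), Pow(34, Rational(1, 2)))) ≈ -0.82596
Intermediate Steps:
Function('K')(X, c) = Mul(Pow(Add(-85, c), -1), Add(X, Pow(34, Rational(1, 2)))) (Function('K')(X, c) = Mul(Add(X, Pow(34, Rational(1, 2))), Pow(Add(-85, c), -1)) = Mul(Pow(Add(-85, c), -1), Add(X, Pow(34, Rational(1, 2)))))
Function('w')(h) = 6
Mul(Function('w')(Function('t')(-1)), Function('K')(o, Mul(Add(-4, -1), 6))) = Mul(6, Mul(Pow(Add(-85, Mul(Add(-4, -1), 6)), -1), Add(10, Pow(34, Rational(1, 2))))) = Mul(6, Mul(Pow(Add(-85, Mul(-5, 6)), -1), Add(10, Pow(34, Rational(1, 2))))) = Mul(6, Mul(Pow(Add(-85, -30), -1), Add(10, Pow(34, Rational(1, 2))))) = Mul(6, Mul(Pow(-115, -1), Add(10, Pow(34, Rational(1, 2))))) = Mul(6, Mul(Rational(-1, 115), Add(10, Pow(34, Rational(1, 2))))) = Mul(6, Add(Rational(-2, 23), Mul(Rational(-1, 115), Pow(34, Rational(1, 2))))) = Add(Rational(-12, 23), Mul(Rational(-6, 115), Pow(34, Rational(1, 2))))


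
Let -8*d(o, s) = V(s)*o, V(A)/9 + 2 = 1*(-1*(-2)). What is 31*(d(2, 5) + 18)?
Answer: 558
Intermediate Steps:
V(A) = 0 (V(A) = -18 + 9*(1*(-1*(-2))) = -18 + 9*(1*2) = -18 + 9*2 = -18 + 18 = 0)
d(o, s) = 0 (d(o, s) = -0*o = -⅛*0 = 0)
31*(d(2, 5) + 18) = 31*(0 + 18) = 31*18 = 558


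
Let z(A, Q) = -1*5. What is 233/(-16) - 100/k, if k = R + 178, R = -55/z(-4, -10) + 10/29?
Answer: -1325803/87856 ≈ -15.091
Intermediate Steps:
z(A, Q) = -5
R = 329/29 (R = -55/(-5) + 10/29 = -55*(-⅕) + 10*(1/29) = 11 + 10/29 = 329/29 ≈ 11.345)
k = 5491/29 (k = 329/29 + 178 = 5491/29 ≈ 189.34)
233/(-16) - 100/k = 233/(-16) - 100/5491/29 = 233*(-1/16) - 100*29/5491 = -233/16 - 2900/5491 = -1325803/87856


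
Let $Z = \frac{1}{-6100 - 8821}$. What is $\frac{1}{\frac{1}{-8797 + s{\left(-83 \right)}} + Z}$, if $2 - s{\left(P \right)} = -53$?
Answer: $- \frac{130439382}{23663} \approx -5512.4$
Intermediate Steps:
$s{\left(P \right)} = 55$ ($s{\left(P \right)} = 2 - -53 = 2 + 53 = 55$)
$Z = - \frac{1}{14921}$ ($Z = \frac{1}{-14921} = - \frac{1}{14921} \approx -6.702 \cdot 10^{-5}$)
$\frac{1}{\frac{1}{-8797 + s{\left(-83 \right)}} + Z} = \frac{1}{\frac{1}{-8797 + 55} - \frac{1}{14921}} = \frac{1}{\frac{1}{-8742} - \frac{1}{14921}} = \frac{1}{- \frac{1}{8742} - \frac{1}{14921}} = \frac{1}{- \frac{23663}{130439382}} = - \frac{130439382}{23663}$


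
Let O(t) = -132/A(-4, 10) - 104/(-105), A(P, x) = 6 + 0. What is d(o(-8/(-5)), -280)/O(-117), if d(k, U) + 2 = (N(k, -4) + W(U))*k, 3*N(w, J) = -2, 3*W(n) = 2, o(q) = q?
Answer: 105/1103 ≈ 0.095195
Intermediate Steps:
A(P, x) = 6
W(n) = ⅔ (W(n) = (⅓)*2 = ⅔)
N(w, J) = -⅔ (N(w, J) = (⅓)*(-2) = -⅔)
O(t) = -2206/105 (O(t) = -132/6 - 104/(-105) = -132*⅙ - 104*(-1/105) = -22 + 104/105 = -2206/105)
d(k, U) = -2 (d(k, U) = -2 + (-⅔ + ⅔)*k = -2 + 0*k = -2 + 0 = -2)
d(o(-8/(-5)), -280)/O(-117) = -2/(-2206/105) = -2*(-105/2206) = 105/1103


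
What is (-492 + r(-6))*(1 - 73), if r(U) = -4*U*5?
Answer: 26784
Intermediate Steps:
r(U) = -20*U
(-492 + r(-6))*(1 - 73) = (-492 - 20*(-6))*(1 - 73) = (-492 + 120)*(-72) = -372*(-72) = 26784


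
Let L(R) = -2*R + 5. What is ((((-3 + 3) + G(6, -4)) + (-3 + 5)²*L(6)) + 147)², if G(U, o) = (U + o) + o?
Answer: 13689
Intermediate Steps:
G(U, o) = U + 2*o
L(R) = 5 - 2*R
((((-3 + 3) + G(6, -4)) + (-3 + 5)²*L(6)) + 147)² = ((((-3 + 3) + (6 + 2*(-4))) + (-3 + 5)²*(5 - 2*6)) + 147)² = (((0 + (6 - 8)) + 2²*(5 - 12)) + 147)² = (((0 - 2) + 4*(-7)) + 147)² = ((-2 - 28) + 147)² = (-30 + 147)² = 117² = 13689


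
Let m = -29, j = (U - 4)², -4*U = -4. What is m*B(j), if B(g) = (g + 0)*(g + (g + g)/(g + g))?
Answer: -2610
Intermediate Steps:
U = 1 (U = -¼*(-4) = 1)
j = 9 (j = (1 - 4)² = (-3)² = 9)
B(g) = g*(1 + g) (B(g) = g*(g + (2*g)/((2*g))) = g*(g + (2*g)*(1/(2*g))) = g*(g + 1) = g*(1 + g))
m*B(j) = -261*(1 + 9) = -261*10 = -29*90 = -2610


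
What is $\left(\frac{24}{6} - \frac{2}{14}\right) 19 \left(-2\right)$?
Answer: $- \frac{1026}{7} \approx -146.57$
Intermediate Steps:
$\left(\frac{24}{6} - \frac{2}{14}\right) 19 \left(-2\right) = \left(24 \cdot \frac{1}{6} - \frac{1}{7}\right) 19 \left(-2\right) = \left(4 - \frac{1}{7}\right) 19 \left(-2\right) = \frac{27}{7} \cdot 19 \left(-2\right) = \frac{513}{7} \left(-2\right) = - \frac{1026}{7}$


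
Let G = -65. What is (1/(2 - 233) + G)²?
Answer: 225480256/53361 ≈ 4225.6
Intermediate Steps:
(1/(2 - 233) + G)² = (1/(2 - 233) - 65)² = (1/(-231) - 65)² = (-1/231 - 65)² = (-15016/231)² = 225480256/53361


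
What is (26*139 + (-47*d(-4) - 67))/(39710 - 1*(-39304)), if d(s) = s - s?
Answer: 3547/79014 ≈ 0.044891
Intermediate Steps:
d(s) = 0
(26*139 + (-47*d(-4) - 67))/(39710 - 1*(-39304)) = (26*139 + (-47*0 - 67))/(39710 - 1*(-39304)) = (3614 + (0 - 67))/(39710 + 39304) = (3614 - 67)/79014 = 3547*(1/79014) = 3547/79014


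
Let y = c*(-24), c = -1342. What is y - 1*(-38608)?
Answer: 70816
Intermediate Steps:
y = 32208 (y = -1342*(-24) = 32208)
y - 1*(-38608) = 32208 - 1*(-38608) = 32208 + 38608 = 70816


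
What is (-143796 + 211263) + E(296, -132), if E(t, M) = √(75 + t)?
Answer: 67467 + √371 ≈ 67486.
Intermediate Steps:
(-143796 + 211263) + E(296, -132) = (-143796 + 211263) + √(75 + 296) = 67467 + √371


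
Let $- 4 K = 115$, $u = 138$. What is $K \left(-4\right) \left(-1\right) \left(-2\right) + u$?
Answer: $368$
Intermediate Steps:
$K = - \frac{115}{4}$ ($K = \left(- \frac{1}{4}\right) 115 = - \frac{115}{4} \approx -28.75$)
$K \left(-4\right) \left(-1\right) \left(-2\right) + u = - \frac{115 \left(-4\right) \left(-1\right) \left(-2\right)}{4} + 138 = - \frac{115 \cdot 4 \left(-2\right)}{4} + 138 = \left(- \frac{115}{4}\right) \left(-8\right) + 138 = 230 + 138 = 368$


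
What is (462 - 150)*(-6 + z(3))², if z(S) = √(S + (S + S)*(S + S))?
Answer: 23400 - 3744*√39 ≈ 18.727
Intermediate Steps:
z(S) = √(S + 4*S²) (z(S) = √(S + (2*S)*(2*S)) = √(S + 4*S²))
(462 - 150)*(-6 + z(3))² = (462 - 150)*(-6 + √(3*(1 + 4*3)))² = 312*(-6 + √(3*(1 + 12)))² = 312*(-6 + √(3*13))² = 312*(-6 + √39)²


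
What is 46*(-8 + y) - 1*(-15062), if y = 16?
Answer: 15430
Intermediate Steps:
46*(-8 + y) - 1*(-15062) = 46*(-8 + 16) - 1*(-15062) = 46*8 + 15062 = 368 + 15062 = 15430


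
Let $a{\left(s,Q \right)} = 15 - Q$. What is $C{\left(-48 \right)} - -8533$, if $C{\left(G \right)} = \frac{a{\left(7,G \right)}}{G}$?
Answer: $\frac{136507}{16} \approx 8531.7$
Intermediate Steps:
$C{\left(G \right)} = \frac{15 - G}{G}$
$C{\left(-48 \right)} - -8533 = \frac{15 - -48}{-48} - -8533 = - \frac{15 + 48}{48} + 8533 = \left(- \frac{1}{48}\right) 63 + 8533 = - \frac{21}{16} + 8533 = \frac{136507}{16}$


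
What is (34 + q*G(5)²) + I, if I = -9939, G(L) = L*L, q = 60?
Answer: 27595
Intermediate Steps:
G(L) = L²
(34 + q*G(5)²) + I = (34 + 60*(5²)²) - 9939 = (34 + 60*25²) - 9939 = (34 + 60*625) - 9939 = (34 + 37500) - 9939 = 37534 - 9939 = 27595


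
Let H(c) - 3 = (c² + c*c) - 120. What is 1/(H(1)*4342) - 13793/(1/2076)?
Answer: -14297949040441/499330 ≈ -2.8634e+7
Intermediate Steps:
H(c) = -117 + 2*c² (H(c) = 3 + ((c² + c*c) - 120) = 3 + ((c² + c²) - 120) = 3 + (2*c² - 120) = 3 + (-120 + 2*c²) = -117 + 2*c²)
1/(H(1)*4342) - 13793/(1/2076) = 1/(-117 + 2*1²*4342) - 13793/(1/2076) = (1/4342)/(-117 + 2*1) - 13793/1/2076 = (1/4342)/(-117 + 2) - 13793*2076 = (1/4342)/(-115) - 28634268 = -1/115*1/4342 - 28634268 = -1/499330 - 28634268 = -14297949040441/499330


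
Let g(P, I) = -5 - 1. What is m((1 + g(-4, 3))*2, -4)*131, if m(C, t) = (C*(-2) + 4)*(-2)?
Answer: -6288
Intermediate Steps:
g(P, I) = -6
m(C, t) = -8 + 4*C (m(C, t) = (-2*C + 4)*(-2) = (4 - 2*C)*(-2) = -8 + 4*C)
m((1 + g(-4, 3))*2, -4)*131 = (-8 + 4*((1 - 6)*2))*131 = (-8 + 4*(-5*2))*131 = (-8 + 4*(-10))*131 = (-8 - 40)*131 = -48*131 = -6288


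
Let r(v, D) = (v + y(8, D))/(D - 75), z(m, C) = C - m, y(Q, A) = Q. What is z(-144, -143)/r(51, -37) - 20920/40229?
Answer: -5739928/2373511 ≈ -2.4183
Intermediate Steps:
r(v, D) = (8 + v)/(-75 + D) (r(v, D) = (v + 8)/(D - 75) = (8 + v)/(-75 + D))
z(-144, -143)/r(51, -37) - 20920/40229 = (-143 - 1*(-144))/(((8 + 51)/(-75 - 37))) - 20920/40229 = (-143 + 144)/((59/(-112))) - 20920*1/40229 = 1/(-1/112*59) - 20920/40229 = 1/(-59/112) - 20920/40229 = 1*(-112/59) - 20920/40229 = -112/59 - 20920/40229 = -5739928/2373511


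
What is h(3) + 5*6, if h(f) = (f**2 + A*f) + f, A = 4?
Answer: 54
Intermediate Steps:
h(f) = f**2 + 5*f (h(f) = (f**2 + 4*f) + f = f**2 + 5*f)
h(3) + 5*6 = 3*(5 + 3) + 5*6 = 3*8 + 30 = 24 + 30 = 54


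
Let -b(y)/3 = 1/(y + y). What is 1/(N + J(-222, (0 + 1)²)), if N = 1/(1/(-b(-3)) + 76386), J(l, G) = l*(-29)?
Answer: 76384/491760193 ≈ 0.00015533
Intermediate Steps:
J(l, G) = -29*l
b(y) = -3/(2*y) (b(y) = -3/(y + y) = -3*1/(2*y) = -3/(2*y))
N = 1/76384 (N = 1/(1/(-(-3)/(2*(-3))) + 76386) = 1/(1/(-(-3)*(-1)/(2*3)) + 76386) = 1/(1/(-1*½) + 76386) = 1/(1/(-½) + 76386) = 1/(-2 + 76386) = 1/76384 ≈ 1.3092e-5)
1/(N + J(-222, (0 + 1)²)) = 1/(1/76384 - 29*(-222)) = 1/(1/76384 + 6438) = 1/(491760193/76384) = 76384/491760193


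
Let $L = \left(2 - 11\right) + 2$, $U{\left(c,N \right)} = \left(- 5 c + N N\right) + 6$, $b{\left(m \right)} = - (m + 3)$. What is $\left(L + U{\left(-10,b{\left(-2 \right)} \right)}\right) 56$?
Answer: $2800$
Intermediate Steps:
$b{\left(m \right)} = -3 - m$ ($b{\left(m \right)} = - (3 + m) = -3 - m$)
$U{\left(c,N \right)} = 6 + N^{2} - 5 c$ ($U{\left(c,N \right)} = \left(- 5 c + N^{2}\right) + 6 = \left(N^{2} - 5 c\right) + 6 = 6 + N^{2} - 5 c$)
$L = -7$ ($L = -9 + 2 = -7$)
$\left(L + U{\left(-10,b{\left(-2 \right)} \right)}\right) 56 = \left(-7 + \left(6 + \left(-3 - -2\right)^{2} - -50\right)\right) 56 = \left(-7 + \left(6 + \left(-3 + 2\right)^{2} + 50\right)\right) 56 = \left(-7 + \left(6 + \left(-1\right)^{2} + 50\right)\right) 56 = \left(-7 + \left(6 + 1 + 50\right)\right) 56 = \left(-7 + 57\right) 56 = 50 \cdot 56 = 2800$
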